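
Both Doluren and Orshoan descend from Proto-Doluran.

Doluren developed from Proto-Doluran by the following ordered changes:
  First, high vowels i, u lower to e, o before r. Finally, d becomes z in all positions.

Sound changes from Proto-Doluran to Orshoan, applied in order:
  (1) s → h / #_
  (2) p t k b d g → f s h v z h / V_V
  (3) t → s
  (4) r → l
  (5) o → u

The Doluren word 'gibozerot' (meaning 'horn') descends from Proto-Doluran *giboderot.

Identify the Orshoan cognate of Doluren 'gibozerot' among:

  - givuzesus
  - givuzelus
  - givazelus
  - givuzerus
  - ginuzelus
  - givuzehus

Orshoan: *giboderot > givozerot > givozeros > givozelos > givuzelus  (by intervocalic lenition, unconditioned shift, unconditioned shift, vowel merger)
The other candidates each miss or misapply at least one Orshoan change.

givuzelus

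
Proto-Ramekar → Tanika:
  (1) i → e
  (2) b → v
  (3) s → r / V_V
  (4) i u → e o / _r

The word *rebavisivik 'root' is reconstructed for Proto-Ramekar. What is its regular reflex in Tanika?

revaverevek

Tanika: *rebavisivik
  rebavisivik → rebavesevek   [vowel merger]
  rebavesevek → revavesevek   [unconditioned shift]
  revavesevek → revaverevek   [rhotacism]
  revaverevek (rule 4 does not apply)
  giving Tanika revaverevek.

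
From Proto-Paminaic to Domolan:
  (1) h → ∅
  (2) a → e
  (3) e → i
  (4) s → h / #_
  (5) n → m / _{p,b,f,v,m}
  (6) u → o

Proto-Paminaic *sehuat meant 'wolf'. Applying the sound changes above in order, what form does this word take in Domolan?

hioit

Domolan: start from *sehuat.
  rule 1 (h-loss): sehuat → seuat
  rule 2 (vowel merger): seuat → seuet
  rule 3 (vowel merger): seuet → siuit
  rule 4 (debuccalisation): siuit → hiuit
  rule 5: no change — hiuit
  rule 6 (vowel merger): hiuit → hioit
  ⇒ Domolan hioit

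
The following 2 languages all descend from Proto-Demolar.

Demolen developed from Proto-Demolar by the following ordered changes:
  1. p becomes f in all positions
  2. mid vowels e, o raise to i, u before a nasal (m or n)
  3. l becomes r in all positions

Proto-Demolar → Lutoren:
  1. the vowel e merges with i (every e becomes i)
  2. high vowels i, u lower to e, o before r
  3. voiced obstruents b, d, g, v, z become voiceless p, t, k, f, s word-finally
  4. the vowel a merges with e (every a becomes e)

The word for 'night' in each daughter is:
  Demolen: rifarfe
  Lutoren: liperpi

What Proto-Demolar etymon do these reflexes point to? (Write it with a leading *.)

*liparpe

Position 6: Demolen has f, Lutoren has p. Taking the neighbouring segments as reconstructed: Demolen f could go back to *p or *f; Lutoren p can only go back to *p — the one source consistent with every daughter is *p.
Position 7: Demolen has e, Lutoren has i. Demolen preserves e here (none of its changes turn any other segment into e), so the proto-segment is *e.
Continuing position by position gives *liparpe; check it forward:
Demolen: *liparpe
  liparpe → lifarfe   [unconditioned shift]
  lifarfe (rule 2 does not apply)
  lifarfe → rifarfe   [unconditioned shift]
  giving Demolen rifarfe.
Lutoren: *liparpe
  liparpe → liparpi   [vowel merger]
  liparpi (rule 2 does not apply)
  liparpi (rule 3 does not apply)
  liparpi → liperpi   [vowel merger]
  giving Lutoren liperpi.
No other proto-form is consistent with every reflex, so the reconstruction is *liparpe.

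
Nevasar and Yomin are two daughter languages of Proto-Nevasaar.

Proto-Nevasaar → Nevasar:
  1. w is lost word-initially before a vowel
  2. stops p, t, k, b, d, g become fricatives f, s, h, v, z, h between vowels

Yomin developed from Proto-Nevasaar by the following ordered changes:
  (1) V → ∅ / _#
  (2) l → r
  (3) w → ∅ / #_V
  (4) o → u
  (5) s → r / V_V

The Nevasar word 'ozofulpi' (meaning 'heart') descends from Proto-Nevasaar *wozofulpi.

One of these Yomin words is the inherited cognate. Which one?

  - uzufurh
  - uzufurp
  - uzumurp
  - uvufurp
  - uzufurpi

Yomin: start from *wozofulpi.
  rule 1 (apocope): wozofulpi → wozofulp
  rule 2 (unconditioned shift): wozofulp → wozofurp
  rule 3 (glide loss): wozofurp → ozofurp
  rule 4 (vowel merger): ozofurp → uzufurp
  rule 5: no change — uzufurp
  ⇒ Yomin uzufurp
Only 'uzufurp' matches the regular Yomin development of *wozofulpi.

uzufurp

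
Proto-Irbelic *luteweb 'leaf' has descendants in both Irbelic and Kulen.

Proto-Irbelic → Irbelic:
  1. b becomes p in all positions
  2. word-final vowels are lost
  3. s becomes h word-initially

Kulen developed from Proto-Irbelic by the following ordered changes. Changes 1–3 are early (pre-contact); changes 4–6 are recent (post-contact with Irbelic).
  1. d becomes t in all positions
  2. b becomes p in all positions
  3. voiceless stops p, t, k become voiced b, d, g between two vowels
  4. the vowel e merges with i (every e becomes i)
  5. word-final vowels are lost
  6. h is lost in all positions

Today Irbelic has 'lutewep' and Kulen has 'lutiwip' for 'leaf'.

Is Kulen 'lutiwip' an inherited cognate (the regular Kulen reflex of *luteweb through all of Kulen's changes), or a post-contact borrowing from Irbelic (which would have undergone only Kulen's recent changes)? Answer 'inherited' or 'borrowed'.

borrowed

If inherited, *luteweb would pass through all of Kulen's changes:
Kulen: *luteweb
  luteweb (rule 1 does not apply)
  luteweb → lutewep   [unconditioned shift]
  lutewep → ludewep   [intervocalic voicing]
  ludewep → ludiwip   [vowel merger]
  ludiwip (rule 5 does not apply)
  ludiwip (rule 6 does not apply)
  giving Kulen ludiwip.
If borrowed from Irbelic 'lutewep' after the early changes, it would undergo only the recent ones:
  rule 4 (vowel merger): lutewep → lutiwip
  rule 5 (apocope): no change (lutiwip)
  rule 6 (h-loss): no change (lutiwip)
  ⇒ as a loan: lutiwip
Kulen 'lutiwip' matches the loan outcome 'lutiwip', not the inherited 'ludiwip' — it skipped the early Kulen changes, so it was borrowed from Irbelic.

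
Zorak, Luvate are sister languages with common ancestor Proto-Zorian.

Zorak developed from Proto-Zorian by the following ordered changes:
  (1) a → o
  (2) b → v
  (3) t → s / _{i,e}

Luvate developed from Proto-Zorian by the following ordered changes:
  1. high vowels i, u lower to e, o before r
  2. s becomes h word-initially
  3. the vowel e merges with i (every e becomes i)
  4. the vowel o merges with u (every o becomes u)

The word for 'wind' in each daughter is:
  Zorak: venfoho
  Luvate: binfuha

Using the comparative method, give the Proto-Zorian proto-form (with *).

Position 2: Zorak has e, Luvate has i. Zorak preserves e here (none of its changes turn any other segment into e), so the proto-segment is *e.
Position 5: Zorak has o, Luvate has u. Taking the neighbouring segments as reconstructed: Zorak o could go back to *a or *o; Luvate u could go back to *o or *u — the one source consistent with every daughter is *o.
This points to *benfoha. Verify forward in each daughter:
Zorak: *benfoha > benfoho > venfoho  (by vowel merger, unconditioned shift)
Luvate: *benfoha > binfoha > binfuha  (by vowel merger, vowel merger)
Only *benfoha yields all of Zorak venfoho, Luvate binfuha.

*benfoha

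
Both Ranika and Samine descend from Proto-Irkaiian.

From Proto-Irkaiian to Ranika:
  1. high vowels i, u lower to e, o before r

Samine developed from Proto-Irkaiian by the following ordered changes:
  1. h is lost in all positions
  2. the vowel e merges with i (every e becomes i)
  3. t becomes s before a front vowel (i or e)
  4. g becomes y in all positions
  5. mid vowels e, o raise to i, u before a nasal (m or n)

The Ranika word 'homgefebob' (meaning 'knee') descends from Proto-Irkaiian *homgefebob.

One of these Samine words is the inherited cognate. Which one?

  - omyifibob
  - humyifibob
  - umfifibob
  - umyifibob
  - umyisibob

umyifibob

Samine: *homgefebob
  homgefebob → omgefebob   [h-loss]
  omgefebob → omgifibob   [vowel merger]
  omgifibob (rule 3 does not apply)
  omgifibob → omyifibob   [unconditioned shift]
  omyifibob → umyifibob   [pre-nasal raising]
  giving Samine umyifibob.
Only 'umyifibob' matches the regular Samine development of *homgefebob.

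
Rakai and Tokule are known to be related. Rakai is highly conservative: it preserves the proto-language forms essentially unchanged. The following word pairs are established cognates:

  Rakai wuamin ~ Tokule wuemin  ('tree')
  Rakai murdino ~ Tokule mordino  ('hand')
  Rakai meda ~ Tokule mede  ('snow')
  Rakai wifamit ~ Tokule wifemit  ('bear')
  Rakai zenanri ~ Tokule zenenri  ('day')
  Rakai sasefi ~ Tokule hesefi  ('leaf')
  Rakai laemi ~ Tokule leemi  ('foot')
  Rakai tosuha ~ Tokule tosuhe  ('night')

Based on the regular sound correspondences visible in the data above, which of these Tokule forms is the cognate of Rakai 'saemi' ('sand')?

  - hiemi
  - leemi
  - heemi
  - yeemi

sasefi ~ hesefi — Rakai s corresponds to Tokule h word-initially before a back vowel.
laemi ~ leemi — Rakai a corresponds to Tokule e after a consonant, before a front vowel.
Applying these to Rakai 'saemi':
  saemi → haemi   (s→h word-initially before a back vowel)
  haemi → heemi   (a→e after a consonant, before a front vowel)
So the Tokule cognate is 'heemi'.

heemi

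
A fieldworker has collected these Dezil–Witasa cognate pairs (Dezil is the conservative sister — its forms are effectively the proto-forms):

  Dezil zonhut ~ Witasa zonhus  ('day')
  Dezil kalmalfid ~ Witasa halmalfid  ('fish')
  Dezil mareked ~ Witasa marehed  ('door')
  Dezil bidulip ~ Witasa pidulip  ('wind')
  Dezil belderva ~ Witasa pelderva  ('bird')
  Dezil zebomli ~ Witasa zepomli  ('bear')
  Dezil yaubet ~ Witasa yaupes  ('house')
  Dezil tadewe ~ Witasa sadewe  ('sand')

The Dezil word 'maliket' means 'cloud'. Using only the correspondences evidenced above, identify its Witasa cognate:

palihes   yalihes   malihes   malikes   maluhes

malihes

mareked ~ marehed — Dezil k corresponds to Witasa h between vowels (before a front vowel).
zonhut ~ zonhus, yaubet ~ yaupes — Dezil t corresponds to Witasa s word-finally.
Applying these to Dezil 'maliket':
  maliket → malihet   (k→h between vowels (before a front vowel))
  malihet → malihes   (t→s word-finally)
So the Witasa cognate is 'malihes'.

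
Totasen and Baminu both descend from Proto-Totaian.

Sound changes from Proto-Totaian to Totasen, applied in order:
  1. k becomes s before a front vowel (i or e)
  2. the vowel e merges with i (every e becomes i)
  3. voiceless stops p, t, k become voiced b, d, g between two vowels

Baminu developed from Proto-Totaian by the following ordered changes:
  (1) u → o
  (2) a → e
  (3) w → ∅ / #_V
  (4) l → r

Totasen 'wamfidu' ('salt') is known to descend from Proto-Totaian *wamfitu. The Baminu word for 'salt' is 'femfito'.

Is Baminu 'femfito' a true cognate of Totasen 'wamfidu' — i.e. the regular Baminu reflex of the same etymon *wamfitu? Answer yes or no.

Derive the expected Baminu reflex of *wamfitu:
Baminu: start from *wamfitu.
  rule 1 (vowel merger): wamfitu → wamfito
  rule 2 (vowel merger): wamfito → wemfito
  rule 3 (glide loss): wemfito → emfito
  rule 4: no change — emfito
  ⇒ Baminu emfito
The regular Baminu reflex would be 'emfito', but the attested form is 'femfito'. The correspondence is irregular, so they are not cognates (the Baminu form has a different source).

no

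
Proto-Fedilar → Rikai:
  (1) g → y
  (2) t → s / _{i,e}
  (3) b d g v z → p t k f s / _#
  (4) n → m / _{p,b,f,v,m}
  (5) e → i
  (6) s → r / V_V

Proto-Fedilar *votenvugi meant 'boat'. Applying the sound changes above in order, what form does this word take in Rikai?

Rikai: *votenvugi > votenvuyi > vosenvuyi > vosemvuyi > vosimvuyi > vorimvuyi  (by unconditioned shift, palatalisation, nasal place assimilation, vowel merger, rhotacism)

vorimvuyi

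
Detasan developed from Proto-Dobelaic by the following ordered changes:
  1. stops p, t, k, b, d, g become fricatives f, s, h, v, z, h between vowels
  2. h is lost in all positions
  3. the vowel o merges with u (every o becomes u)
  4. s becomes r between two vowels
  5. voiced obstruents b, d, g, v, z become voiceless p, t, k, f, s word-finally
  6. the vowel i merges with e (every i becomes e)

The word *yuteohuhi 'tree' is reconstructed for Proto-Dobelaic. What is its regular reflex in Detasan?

yureuue

Detasan: *yuteohuhi
  yuteohuhi → yuseohuhi   [intervocalic lenition]
  yuseohuhi → yuseoui   [h-loss]
  yuseoui → yuseuui   [vowel merger]
  yuseuui → yureuui   [rhotacism]
  yureuui (rule 5 does not apply)
  yureuui → yureuue   [vowel merger]
  giving Detasan yureuue.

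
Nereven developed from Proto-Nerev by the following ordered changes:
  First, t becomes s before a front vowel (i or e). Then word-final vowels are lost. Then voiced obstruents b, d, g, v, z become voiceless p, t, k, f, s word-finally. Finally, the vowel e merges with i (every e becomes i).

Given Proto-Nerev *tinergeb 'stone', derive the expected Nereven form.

sinirgip

Nereven: *tinergeb > sinergeb > sinergep > sinirgip  (by palatalisation, final devoicing, vowel merger)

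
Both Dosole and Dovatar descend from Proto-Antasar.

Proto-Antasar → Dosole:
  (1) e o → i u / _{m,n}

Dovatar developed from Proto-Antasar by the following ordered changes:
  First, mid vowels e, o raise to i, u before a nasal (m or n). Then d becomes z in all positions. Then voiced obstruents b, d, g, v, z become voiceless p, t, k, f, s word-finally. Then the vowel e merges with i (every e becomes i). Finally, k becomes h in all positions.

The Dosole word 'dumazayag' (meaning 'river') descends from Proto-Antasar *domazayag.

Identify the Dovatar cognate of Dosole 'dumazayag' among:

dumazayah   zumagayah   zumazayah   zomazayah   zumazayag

zumazayah

Dovatar: *domazayag > dumazayag > zumazayag > zumazayak > zumazayah  (by pre-nasal raising, unconditioned shift, final devoicing, unconditioned shift)
The other candidates each miss or misapply at least one Dovatar change.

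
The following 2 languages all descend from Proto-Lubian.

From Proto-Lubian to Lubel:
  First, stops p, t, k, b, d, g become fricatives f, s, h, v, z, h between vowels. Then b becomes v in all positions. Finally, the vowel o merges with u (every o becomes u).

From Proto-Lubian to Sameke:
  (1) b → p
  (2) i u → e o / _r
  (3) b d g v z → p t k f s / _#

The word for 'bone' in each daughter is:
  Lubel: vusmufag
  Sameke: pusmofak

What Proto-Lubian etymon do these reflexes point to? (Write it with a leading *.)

Position 8: Lubel has g, Sameke has k. Lubel preserves g here (none of its changes turn any other segment into g), so the proto-segment is *g.
Position 5: Lubel has u, Sameke has o. Taking the neighbouring segments as reconstructed: Lubel u could go back to *o or *u; Sameke o can only go back to *o — the one source consistent with every daughter is *o.
Position 1: Lubel has v, Sameke has p. Taking the neighbouring segments as reconstructed: Lubel v could go back to *b or *v; Sameke p could go back to *p or *b — the one source consistent with every daughter is *b.
This points to *busmofag. Verify forward in each daughter:
Lubel: *busmofag
  busmofag (rule 1 does not apply)
  busmofag → vusmofag   [unconditioned shift]
  vusmofag → vusmufag   [vowel merger]
  giving Lubel vusmufag.
Sameke: start from *busmofag.
  rule 1 (unconditioned shift): busmofag → pusmofag
  rule 2: no change — pusmofag
  rule 3 (final devoicing): pusmofag → pusmofak
  ⇒ Sameke pusmofak
*busmofag is the unique common source.

*busmofag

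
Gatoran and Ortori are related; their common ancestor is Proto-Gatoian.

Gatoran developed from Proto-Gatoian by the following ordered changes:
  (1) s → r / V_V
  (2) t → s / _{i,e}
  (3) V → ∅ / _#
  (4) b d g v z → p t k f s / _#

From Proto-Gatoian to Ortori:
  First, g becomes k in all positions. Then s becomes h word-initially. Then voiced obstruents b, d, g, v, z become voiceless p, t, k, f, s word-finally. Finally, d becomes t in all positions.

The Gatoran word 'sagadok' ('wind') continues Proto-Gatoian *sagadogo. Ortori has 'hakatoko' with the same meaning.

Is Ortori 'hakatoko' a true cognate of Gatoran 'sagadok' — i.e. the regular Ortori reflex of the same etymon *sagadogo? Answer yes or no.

yes

Derive the expected Ortori reflex of *sagadogo:
Ortori: *sagadogo
  sagadogo → sakadoko   [unconditioned shift]
  sakadoko → hakadoko   [debuccalisation]
  hakadoko (rule 3 does not apply)
  hakadoko → hakatoko   [unconditioned shift]
  giving Ortori hakatoko.
Ortori 'hakatoko' matches the regular reflex exactly, so the pair is cognate.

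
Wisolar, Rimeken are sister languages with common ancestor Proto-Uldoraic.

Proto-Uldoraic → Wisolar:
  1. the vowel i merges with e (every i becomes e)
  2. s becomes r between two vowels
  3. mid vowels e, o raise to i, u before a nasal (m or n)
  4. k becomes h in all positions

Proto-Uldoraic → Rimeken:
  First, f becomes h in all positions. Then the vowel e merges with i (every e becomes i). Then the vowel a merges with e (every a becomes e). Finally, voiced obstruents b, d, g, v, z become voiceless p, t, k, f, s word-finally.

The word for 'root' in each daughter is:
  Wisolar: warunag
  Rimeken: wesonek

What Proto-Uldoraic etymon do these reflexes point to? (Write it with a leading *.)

*wasonag

Position 4: Wisolar has u, Rimeken has o. Rimeken preserves o here (none of its changes turn any other segment into o), so the proto-segment is *o.
Position 3: Wisolar has r, Rimeken has s. Taking the neighbouring segments as reconstructed: Wisolar r could go back to *s or *r; Rimeken s can only go back to *s — the one source consistent with every daughter is *s.
Verify the candidate proto-form against each daughter:
Wisolar: start from *wasonag.
  rule 1: no change — wasonag
  rule 2 (rhotacism): wasonag → waronag
  rule 3 (pre-nasal raising): waronag → warunag
  rule 4: no change — warunag
  ⇒ Wisolar warunag
Rimeken: start from *wasonag.
  rule 1: no change — wasonag
  rule 2: no change — wasonag
  rule 3 (vowel merger): wasonag → wesoneg
  rule 4 (final devoicing): wesoneg → wesonek
  ⇒ Rimeken wesonek
*wasonag is the unique common source.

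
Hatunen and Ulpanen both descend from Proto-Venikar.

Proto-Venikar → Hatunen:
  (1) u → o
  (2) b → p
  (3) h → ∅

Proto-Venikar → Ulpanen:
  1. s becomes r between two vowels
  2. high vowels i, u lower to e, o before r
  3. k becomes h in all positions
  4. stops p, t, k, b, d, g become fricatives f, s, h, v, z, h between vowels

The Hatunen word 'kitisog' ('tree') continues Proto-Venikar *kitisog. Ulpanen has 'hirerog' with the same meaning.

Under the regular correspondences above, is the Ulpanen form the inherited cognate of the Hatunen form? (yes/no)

Derive the expected Ulpanen reflex of *kitisog:
Ulpanen: *kitisog > kitirog > kiterog > hiterog > hiserog  (by rhotacism, pre-rhotic lowering, unconditioned shift, intervocalic lenition)
The regular Ulpanen reflex would be 'hiserog', but the attested form is 'hirerog'. The correspondence is irregular, so they are not cognates (the Ulpanen form has a different source).

no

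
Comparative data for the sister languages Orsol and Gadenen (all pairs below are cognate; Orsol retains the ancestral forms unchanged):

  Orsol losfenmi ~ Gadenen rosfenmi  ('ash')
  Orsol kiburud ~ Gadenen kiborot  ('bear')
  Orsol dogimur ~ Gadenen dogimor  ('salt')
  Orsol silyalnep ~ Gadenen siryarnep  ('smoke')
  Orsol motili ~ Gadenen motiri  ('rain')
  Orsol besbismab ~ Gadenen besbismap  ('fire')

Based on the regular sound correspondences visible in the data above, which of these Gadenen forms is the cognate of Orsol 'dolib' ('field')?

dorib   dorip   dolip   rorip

motili ~ motiri — Orsol l corresponds to Gadenen r between vowels (before a front vowel).
besbismab ~ besbismap — Orsol b corresponds to Gadenen p word-finally.
Applying these to Orsol 'dolib':
  dolib → dorib   (l→r between vowels (before a front vowel))
  dorib → dorip   (b→p word-finally)
So the Gadenen cognate is 'dorip'.

dorip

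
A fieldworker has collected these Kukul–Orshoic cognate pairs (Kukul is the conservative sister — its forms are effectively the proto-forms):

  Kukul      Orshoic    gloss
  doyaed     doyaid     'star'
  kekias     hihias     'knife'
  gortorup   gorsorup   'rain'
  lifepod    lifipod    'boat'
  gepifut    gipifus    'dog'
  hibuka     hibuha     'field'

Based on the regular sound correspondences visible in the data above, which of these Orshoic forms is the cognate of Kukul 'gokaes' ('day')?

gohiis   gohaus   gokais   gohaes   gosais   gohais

hibuka ~ hibuha — Kukul k corresponds to Orshoic h between vowels (before a back vowel).
doyaed ~ doyaid — Kukul e corresponds to Orshoic i after a vowel, before a consonant other than r, m, n, p, b, f, v.
Applying these to Kukul 'gokaes':
  gokaes → gohaes   (k→h between vowels (before a back vowel))
  gohaes → gohais   (e→i after a vowel, before a consonant other than r, m, n, p, b, f, v)
So the Orshoic cognate is 'gohais'.

gohais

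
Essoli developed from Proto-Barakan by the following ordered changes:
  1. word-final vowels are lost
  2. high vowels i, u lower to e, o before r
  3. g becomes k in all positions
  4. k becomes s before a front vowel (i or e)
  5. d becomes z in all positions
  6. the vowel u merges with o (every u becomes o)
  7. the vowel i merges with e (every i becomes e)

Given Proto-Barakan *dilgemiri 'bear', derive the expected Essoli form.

Essoli: *dilgemiri > dilgemir > dilgemer > dilkemer > dilsemer > zilsemer > zelsemer  (by apocope, pre-rhotic lowering, unconditioned shift, palatalisation, unconditioned shift, vowel merger)

zelsemer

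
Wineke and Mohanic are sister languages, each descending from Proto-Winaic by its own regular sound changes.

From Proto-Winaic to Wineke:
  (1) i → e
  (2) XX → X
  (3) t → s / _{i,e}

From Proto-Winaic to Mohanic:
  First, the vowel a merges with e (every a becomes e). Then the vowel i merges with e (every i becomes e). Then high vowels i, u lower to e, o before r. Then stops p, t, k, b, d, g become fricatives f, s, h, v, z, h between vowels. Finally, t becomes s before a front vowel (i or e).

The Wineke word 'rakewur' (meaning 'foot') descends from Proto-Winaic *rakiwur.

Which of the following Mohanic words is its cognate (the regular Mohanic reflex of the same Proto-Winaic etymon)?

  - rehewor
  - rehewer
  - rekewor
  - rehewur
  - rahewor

Mohanic: *rakiwur
  rakiwur → rekiwur   [vowel merger]
  rekiwur → rekewur   [vowel merger]
  rekewur → rekewor   [pre-rhotic lowering]
  rekewor → rehewor   [intervocalic lenition]
  rehewor (rule 5 does not apply)
  giving Mohanic rehewor.

rehewor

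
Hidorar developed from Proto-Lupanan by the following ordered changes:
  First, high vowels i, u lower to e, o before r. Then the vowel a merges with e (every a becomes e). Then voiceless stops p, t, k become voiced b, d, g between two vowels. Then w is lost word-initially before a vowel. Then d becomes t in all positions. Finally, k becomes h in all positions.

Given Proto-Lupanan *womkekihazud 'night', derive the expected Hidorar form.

omhegihezut

Hidorar: *womkekihazud > womkekihezud > womkegihezud > omkegihezud > omkegihezut > omhegihezut  (by vowel merger, intervocalic voicing, glide loss, unconditioned shift, unconditioned shift)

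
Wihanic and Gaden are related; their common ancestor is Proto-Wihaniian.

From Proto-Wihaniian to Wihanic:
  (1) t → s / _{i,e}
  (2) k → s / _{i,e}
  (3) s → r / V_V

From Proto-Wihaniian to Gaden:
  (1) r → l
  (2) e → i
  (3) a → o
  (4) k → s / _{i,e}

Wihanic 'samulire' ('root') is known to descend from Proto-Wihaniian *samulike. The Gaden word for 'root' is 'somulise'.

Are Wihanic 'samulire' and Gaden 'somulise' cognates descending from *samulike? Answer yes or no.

Derive the expected Gaden reflex of *samulike:
Gaden: start from *samulike.
  rule 1: no change — samulike
  rule 2 (vowel merger): samulike → samuliki
  rule 3 (vowel merger): samuliki → somuliki
  rule 4 (palatalisation): somuliki → somulisi
  ⇒ Gaden somulisi
The regular Gaden reflex would be 'somulisi', but the attested form is 'somulise'. The correspondence is irregular, so they are not cognates (the Gaden form has a different source).

no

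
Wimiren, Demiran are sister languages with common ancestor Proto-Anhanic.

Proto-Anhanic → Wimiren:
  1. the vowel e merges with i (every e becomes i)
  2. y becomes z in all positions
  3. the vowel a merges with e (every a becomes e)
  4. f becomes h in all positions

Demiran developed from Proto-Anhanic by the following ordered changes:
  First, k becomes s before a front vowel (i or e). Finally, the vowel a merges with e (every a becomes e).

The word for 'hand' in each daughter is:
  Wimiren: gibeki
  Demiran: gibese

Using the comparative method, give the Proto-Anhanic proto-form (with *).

*gibake

Position 4: Wimiren has e, Demiran has e. In Wimiren, e can only continue *a, so the proto-segment is *a.
Position 5: Wimiren has k, Demiran has s. Wimiren preserves k here (none of its changes turn any other segment into k), so the proto-segment is *k.
Verify the candidate proto-form against each daughter:
Wimiren: *gibake > gibaki > gibeki  (by vowel merger, vowel merger)
Demiran: start from *gibake.
  rule 1 (palatalisation): gibake → gibase
  rule 2 (vowel merger): gibase → gibese
  ⇒ Demiran gibese
*gibake is the unique common source.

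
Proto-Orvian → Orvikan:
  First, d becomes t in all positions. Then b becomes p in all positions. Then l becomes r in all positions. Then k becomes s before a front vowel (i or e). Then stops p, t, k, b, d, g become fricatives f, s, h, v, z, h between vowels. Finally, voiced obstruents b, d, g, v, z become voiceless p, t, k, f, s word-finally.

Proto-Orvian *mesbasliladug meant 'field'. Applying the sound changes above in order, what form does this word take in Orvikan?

Orvikan: *mesbasliladug > mesbaslilatug > mespaslilatug > mespasriratug > mespasrirasug > mespasrirasuk  (by unconditioned shift, unconditioned shift, unconditioned shift, intervocalic lenition, final devoicing)

mespasrirasuk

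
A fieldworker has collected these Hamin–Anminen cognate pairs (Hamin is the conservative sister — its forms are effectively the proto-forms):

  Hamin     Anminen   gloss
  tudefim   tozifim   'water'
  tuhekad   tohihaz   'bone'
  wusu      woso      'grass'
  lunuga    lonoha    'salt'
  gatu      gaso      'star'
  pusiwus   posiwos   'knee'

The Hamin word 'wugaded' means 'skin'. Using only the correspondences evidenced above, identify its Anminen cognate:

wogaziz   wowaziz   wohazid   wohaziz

tudefim ~ tozifim, tuhekad ~ tohihaz — Hamin u corresponds to Anminen o after a consonant, before a consonant other than r, m, n, p, b, f, v.
lunuga ~ lonoha — Hamin g corresponds to Anminen h between vowels (before a back vowel).
tudefim ~ tozifim — Hamin d corresponds to Anminen z between vowels (before a front vowel).
tuhekad ~ tohihaz — Hamin e corresponds to Anminen i after a consonant, before a consonant other than r, m, n, p, b, f, v.
tuhekad ~ tohihaz — Hamin d corresponds to Anminen z word-finally.
Applying these to Hamin 'wugaded':
  wugaded → wogaded   (u→o after a consonant, before a consonant other than r, m, n, p, b, f, v)
  wogaded → wohaded   (g→h between vowels (before a back vowel))
  wohaded → wohazed   (d→z between vowels (before a front vowel))
  wohazed → wohazid   (e→i after a consonant, before a consonant other than r, m, n, p, b, f, v)
  wohazid → wohaziz   (d→z word-finally)
So the Anminen cognate is 'wohaziz'.

wohaziz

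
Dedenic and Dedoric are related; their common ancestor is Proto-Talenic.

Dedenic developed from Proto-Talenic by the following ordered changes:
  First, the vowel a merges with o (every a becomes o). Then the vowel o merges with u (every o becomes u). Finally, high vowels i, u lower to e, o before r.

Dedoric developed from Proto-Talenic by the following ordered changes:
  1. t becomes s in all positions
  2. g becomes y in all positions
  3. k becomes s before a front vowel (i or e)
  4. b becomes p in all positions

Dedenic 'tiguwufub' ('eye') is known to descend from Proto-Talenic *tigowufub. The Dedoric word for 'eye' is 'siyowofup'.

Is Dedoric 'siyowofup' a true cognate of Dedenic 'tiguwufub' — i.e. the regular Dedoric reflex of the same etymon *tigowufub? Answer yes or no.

no

Derive the expected Dedoric reflex of *tigowufub:
Dedoric: start from *tigowufub.
  rule 1 (unconditioned shift): tigowufub → sigowufub
  rule 2 (unconditioned shift): sigowufub → siyowufub
  rule 3: no change — siyowufub
  rule 4 (unconditioned shift): siyowufub → siyowufup
  ⇒ Dedoric siyowufup
The regular Dedoric reflex would be 'siyowufup', but the attested form is 'siyowofup'. The correspondence is irregular, so they are not cognates (the Dedoric form has a different source).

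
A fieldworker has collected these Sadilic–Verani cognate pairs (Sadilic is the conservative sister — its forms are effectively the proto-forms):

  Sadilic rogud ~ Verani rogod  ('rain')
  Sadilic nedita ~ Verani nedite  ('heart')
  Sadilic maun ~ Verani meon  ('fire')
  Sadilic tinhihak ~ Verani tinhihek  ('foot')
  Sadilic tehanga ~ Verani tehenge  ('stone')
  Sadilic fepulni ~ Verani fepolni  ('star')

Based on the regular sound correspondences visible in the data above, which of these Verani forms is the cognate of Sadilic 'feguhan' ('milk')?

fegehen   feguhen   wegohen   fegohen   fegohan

rogud ~ rogod, fepulni ~ fepolni — Sadilic u corresponds to Verani o after a consonant, before a consonant other than r, m, n, p, b, f, v.
tehanga ~ tehenge — Sadilic a corresponds to Verani e after a consonant, before a nasal.
Applying these to Sadilic 'feguhan':
  feguhan → fegohan   (u→o after a consonant, before a consonant other than r, m, n, p, b, f, v)
  fegohan → fegohen   (a→e after a consonant, before a nasal)
So the Verani cognate is 'fegohen'.

fegohen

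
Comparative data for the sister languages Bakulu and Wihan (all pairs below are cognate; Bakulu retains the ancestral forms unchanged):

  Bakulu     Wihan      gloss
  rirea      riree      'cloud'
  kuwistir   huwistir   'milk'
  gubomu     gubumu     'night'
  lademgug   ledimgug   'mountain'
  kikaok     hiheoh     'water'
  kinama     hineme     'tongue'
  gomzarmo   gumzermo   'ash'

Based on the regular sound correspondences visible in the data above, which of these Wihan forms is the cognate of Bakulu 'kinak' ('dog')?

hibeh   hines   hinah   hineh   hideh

hineh

kikaok ~ hiheoh, kinama ~ hineme — Bakulu k corresponds to Wihan h word-initially before a front vowel.
lademgug ~ ledimgug — Bakulu a corresponds to Wihan e after a consonant, before a consonant other than r, m, n, p, b, f, v.
kikaok ~ hiheoh — Bakulu k corresponds to Wihan h word-finally.
Applying these to Bakulu 'kinak':
  kinak → hinak   (k→h word-initially before a front vowel)
  hinak → hinek   (a→e after a consonant, before a consonant other than r, m, n, p, b, f, v)
  hinek → hineh   (k→h word-finally)
So the Wihan cognate is 'hineh'.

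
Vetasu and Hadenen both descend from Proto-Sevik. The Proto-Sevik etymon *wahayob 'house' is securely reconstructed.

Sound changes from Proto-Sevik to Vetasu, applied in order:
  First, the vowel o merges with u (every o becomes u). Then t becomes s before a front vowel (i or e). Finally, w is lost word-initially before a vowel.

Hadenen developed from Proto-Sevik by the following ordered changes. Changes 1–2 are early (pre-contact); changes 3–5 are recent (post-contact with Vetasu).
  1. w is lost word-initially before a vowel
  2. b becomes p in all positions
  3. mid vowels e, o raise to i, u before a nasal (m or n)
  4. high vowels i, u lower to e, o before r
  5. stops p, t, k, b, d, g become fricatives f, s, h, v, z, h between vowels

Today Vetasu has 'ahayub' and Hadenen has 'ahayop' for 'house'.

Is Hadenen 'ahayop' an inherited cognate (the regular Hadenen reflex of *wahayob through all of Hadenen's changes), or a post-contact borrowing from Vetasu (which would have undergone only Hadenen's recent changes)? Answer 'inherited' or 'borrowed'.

inherited

If inherited, *wahayob would pass through all of Hadenen's changes:
Hadenen: *wahayob > ahayob > ahayop  (by glide loss, unconditioned shift)
If borrowed from Vetasu 'ahayub' after the early changes, it would undergo only the recent ones:
  rule 3 (pre-nasal raising): no change (ahayub)
  rule 4 (pre-rhotic lowering): no change (ahayub)
  rule 5 (intervocalic lenition): no change (ahayub)
  ⇒ as a loan: ahayub
Hadenen 'ahayop' matches the inherited outcome exactly, so it is an inherited cognate, not a loan.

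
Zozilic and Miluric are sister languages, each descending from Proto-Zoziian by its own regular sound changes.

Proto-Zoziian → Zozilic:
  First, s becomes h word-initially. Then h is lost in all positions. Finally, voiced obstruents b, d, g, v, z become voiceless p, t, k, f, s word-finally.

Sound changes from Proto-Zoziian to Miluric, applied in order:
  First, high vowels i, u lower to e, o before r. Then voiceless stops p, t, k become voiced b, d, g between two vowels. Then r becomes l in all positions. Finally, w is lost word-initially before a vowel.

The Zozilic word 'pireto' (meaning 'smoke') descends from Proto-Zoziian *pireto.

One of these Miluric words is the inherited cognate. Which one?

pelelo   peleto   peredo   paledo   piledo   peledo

Miluric: *pireto
  pireto → pereto   [pre-rhotic lowering]
  pereto → peredo   [intervocalic voicing]
  peredo → peledo   [unconditioned shift]
  peledo (rule 4 does not apply)
  giving Miluric peledo.
The other candidates each miss or misapply at least one Miluric change.

peledo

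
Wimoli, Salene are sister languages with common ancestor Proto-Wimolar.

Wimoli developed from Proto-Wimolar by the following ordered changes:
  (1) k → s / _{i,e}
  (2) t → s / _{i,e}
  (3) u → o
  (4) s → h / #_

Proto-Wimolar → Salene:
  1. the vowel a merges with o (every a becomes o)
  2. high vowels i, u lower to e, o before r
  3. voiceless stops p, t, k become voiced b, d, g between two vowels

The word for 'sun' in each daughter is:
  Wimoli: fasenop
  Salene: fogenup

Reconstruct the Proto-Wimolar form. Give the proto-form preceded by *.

Position 3: Wimoli has s, Salene has g. Taking the neighbouring segments as reconstructed: Wimoli s could go back to *t or *k or *s; Salene g could go back to *k or *g — the one source consistent with every daughter is *k.
Position 6: Wimoli has o, Salene has u. Salene preserves u here (none of its changes turn any other segment into u), so the proto-segment is *u.
Verify the candidate proto-form against each daughter:
Wimoli: *fakenup
  fakenup → fasenup   [palatalisation]
  fasenup (rule 2 does not apply)
  fasenup → fasenop   [vowel merger]
  fasenop (rule 4 does not apply)
  giving Wimoli fasenop.
Salene: start from *fakenup.
  rule 1 (vowel merger): fakenup → fokenup
  rule 2: no change — fokenup
  rule 3 (intervocalic voicing): fokenup → fogenup
  ⇒ Salene fogenup
No other proto-form is consistent with every reflex, so the reconstruction is *fakenup.

*fakenup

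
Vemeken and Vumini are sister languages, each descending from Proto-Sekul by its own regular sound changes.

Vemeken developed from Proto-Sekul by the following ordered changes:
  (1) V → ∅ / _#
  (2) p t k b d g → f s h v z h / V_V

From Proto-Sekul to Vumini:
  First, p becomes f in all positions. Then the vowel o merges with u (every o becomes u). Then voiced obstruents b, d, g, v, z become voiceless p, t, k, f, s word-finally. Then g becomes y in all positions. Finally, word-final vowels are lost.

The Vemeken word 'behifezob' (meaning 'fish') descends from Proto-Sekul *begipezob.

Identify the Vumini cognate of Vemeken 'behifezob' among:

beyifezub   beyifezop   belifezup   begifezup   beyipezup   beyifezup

beyifezup

Vumini: *begipezob
  begipezob → begifezob   [unconditioned shift]
  begifezob → begifezub   [vowel merger]
  begifezub → begifezup   [final devoicing]
  begifezup → beyifezup   [unconditioned shift]
  beyifezup (rule 5 does not apply)
  giving Vumini beyifezup.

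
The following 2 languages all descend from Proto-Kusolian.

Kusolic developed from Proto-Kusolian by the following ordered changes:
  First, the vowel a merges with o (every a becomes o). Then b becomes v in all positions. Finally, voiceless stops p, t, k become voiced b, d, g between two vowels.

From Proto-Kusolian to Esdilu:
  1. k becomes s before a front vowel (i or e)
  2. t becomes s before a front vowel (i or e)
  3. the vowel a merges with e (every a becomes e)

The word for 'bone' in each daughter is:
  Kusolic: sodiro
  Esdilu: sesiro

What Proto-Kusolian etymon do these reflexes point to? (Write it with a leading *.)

Position 3: Kusolic has d, Esdilu has s. Taking the neighbouring segments as reconstructed: Kusolic d could go back to *t or *d; Esdilu s could go back to *t or *k or *s — the one source consistent with every daughter is *t.
Position 2: Kusolic has o, Esdilu has e. Taking the neighbouring segments as reconstructed: Kusolic o could go back to *a or *o; Esdilu e could go back to *a or *e — the one source consistent with every daughter is *a.
Continuing position by position gives *satiro; check it forward:
Kusolic: *satiro > sotiro > sodiro  (by vowel merger, intervocalic voicing)
Esdilu: *satiro
  satiro (rule 1 does not apply)
  satiro → sasiro   [palatalisation]
  sasiro → sesiro   [vowel merger]
  giving Esdilu sesiro.
No other proto-form is consistent with every reflex, so the reconstruction is *satiro.

*satiro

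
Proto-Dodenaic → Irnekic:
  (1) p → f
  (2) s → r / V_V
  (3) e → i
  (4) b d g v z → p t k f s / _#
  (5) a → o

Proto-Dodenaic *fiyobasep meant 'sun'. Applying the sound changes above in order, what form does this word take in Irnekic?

fiyoborif

Irnekic: start from *fiyobasep.
  rule 1 (unconditioned shift): fiyobasep → fiyobasef
  rule 2 (rhotacism): fiyobasef → fiyobaref
  rule 3 (vowel merger): fiyobaref → fiyobarif
  rule 4: no change — fiyobarif
  rule 5 (vowel merger): fiyobarif → fiyoborif
  ⇒ Irnekic fiyoborif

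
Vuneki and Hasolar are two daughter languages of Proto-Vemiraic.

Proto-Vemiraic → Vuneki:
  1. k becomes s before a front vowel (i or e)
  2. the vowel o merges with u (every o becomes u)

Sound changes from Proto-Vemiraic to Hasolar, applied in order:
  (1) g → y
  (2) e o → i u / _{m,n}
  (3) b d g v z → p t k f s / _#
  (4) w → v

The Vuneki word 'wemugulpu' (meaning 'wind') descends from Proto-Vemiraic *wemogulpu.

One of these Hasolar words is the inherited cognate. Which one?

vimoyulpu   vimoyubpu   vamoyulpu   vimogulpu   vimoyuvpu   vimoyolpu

vimoyulpu

Hasolar: start from *wemogulpu.
  rule 1 (unconditioned shift): wemogulpu → wemoyulpu
  rule 2 (pre-nasal raising): wemoyulpu → wimoyulpu
  rule 3: no change — wimoyulpu
  rule 4 (unconditioned shift): wimoyulpu → vimoyulpu
  ⇒ Hasolar vimoyulpu
Among the options, 'vimoyulpu' alone shows every Hasolar change applied in order.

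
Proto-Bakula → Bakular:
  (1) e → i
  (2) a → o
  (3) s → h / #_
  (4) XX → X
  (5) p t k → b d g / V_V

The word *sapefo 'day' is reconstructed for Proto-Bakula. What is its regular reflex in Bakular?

hobifo

Bakular: *sapefo
  sapefo → sapifo   [vowel merger]
  sapifo → sopifo   [vowel merger]
  sopifo → hopifo   [debuccalisation]
  hopifo (rule 4 does not apply)
  hopifo → hobifo   [intervocalic voicing]
  giving Bakular hobifo.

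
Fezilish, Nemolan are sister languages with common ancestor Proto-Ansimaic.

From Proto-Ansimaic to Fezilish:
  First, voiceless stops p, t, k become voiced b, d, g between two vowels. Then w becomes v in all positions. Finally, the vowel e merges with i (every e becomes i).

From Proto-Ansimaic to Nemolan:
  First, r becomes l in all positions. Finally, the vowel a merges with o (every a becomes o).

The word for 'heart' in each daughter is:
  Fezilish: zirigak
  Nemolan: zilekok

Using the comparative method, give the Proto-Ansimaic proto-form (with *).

*zirekak

Position 5: Fezilish has g, Nemolan has k. Nemolan preserves k here (none of its changes turn any other segment into k), so the proto-segment is *k.
Position 3: Fezilish has r, Nemolan has l. Fezilish preserves r here (none of its changes turn any other segment into r), so the proto-segment is *r.
Continuing position by position gives *zirekak; check it forward:
Fezilish: start from *zirekak.
  rule 1 (intervocalic voicing): zirekak → ziregak
  rule 2: no change — ziregak
  rule 3 (vowel merger): ziregak → zirigak
  ⇒ Fezilish zirigak
Nemolan: *zirekak > zilekak > zilekok  (by unconditioned shift, vowel merger)
*zirekak is the unique common source.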